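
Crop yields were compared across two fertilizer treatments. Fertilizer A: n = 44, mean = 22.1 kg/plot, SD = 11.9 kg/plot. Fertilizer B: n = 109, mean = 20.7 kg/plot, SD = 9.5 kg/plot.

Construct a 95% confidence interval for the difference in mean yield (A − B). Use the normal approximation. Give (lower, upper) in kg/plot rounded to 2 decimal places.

SE₁ = s₁/√n₁ = 11.9/√44 = 1.7940; SE₂ = 9.5/√109 = 0.9099.
Independent samples, unequal variances: SE_diff = √(SE₁² + SE₂²) = √(3.218436 + 0.82791801) = 2.0116.
z* = 1.960, so margin of error = 1.960 × 2.0116 = 3.9427.
Difference in means = 22.1 − 20.7 = 1.4000.
1.4000 ± 3.9427 → (-2.54, 5.34).

(-2.54, 5.34)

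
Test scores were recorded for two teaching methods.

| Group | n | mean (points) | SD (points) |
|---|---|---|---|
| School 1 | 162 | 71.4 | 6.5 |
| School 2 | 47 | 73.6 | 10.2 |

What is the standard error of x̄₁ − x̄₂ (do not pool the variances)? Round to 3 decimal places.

1.573

Per-group SEs: s₁/√n₁ = 6.5/√162 = 0.5107, s₂/√n₂ = 10.2/√47 = 1.4878.
Unpooled SE of the difference: √(0.26081449 + 2.21354884) = 1.5730.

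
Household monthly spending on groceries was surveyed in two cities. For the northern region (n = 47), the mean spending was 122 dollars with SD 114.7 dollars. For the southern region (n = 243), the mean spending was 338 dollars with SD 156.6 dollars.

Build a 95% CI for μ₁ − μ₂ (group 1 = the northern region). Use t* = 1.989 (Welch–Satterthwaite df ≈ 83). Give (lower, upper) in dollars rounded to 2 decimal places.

(-254.82, -177.18)

Per-group SEs: s₁/√n₁ = 114.7/√47 = 16.7307, s₂/√n₂ = 156.6/√243 = 10.0459.
Unpooled SE of the difference: √(279.91632249 + 100.92010681) = 19.5150.
Margin of error = t* · SE = 1.989 × 19.5150 = 38.8153.
x̄₁ − x̄₂ = 122 − 338 = -216.0000.
CI: -216.0000 ± 38.8153 = (-254.82, -177.18).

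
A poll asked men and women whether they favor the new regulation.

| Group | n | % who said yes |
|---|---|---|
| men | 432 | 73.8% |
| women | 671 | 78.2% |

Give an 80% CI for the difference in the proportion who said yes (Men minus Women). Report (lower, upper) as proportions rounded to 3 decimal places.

(-0.078, -0.010)

SE₁ = √(p̂₁(1−p̂₁)/n₁) = √(0.7380·0.2620/432) = 0.02116; SE₂ = √(0.7820·0.2180/671) = 0.01594.
Independent samples: SE of the difference = √(SE₁² + SE₂²) = √(0.0004477456 + 0.0002540836) = 0.02649.
z* for 80% confidence is 1.282, so the margin of error is 1.282 × 0.02649 = 0.03396.
Point estimate p̂₁ − p̂₂ = 0.7380 − 0.7820 = -0.0440.
-0.0440 ± 0.03396 → (-0.078, -0.010).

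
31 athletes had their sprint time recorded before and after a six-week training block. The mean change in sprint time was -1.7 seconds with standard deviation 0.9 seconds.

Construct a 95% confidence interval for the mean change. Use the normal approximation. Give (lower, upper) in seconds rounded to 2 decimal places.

This is a matched-pairs design, so SE = s_d/√n = 0.9/√31 = 0.1616.
Margin = 1.960 × 0.1616 = 0.3167; the interval is -1.7 ± 0.3167 = (-2.02, -1.38).

(-2.02, -1.38)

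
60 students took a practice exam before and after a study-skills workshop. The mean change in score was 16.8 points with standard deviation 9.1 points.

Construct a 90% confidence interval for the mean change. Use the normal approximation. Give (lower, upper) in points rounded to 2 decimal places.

This is a matched-pairs design, so SE = s_d/√n = 9.1/√60 = 1.1748.
Margin = 1.645 × 1.1748 = 1.9325; the interval is 16.8 ± 1.9325 = (14.87, 18.73).

(14.87, 18.73)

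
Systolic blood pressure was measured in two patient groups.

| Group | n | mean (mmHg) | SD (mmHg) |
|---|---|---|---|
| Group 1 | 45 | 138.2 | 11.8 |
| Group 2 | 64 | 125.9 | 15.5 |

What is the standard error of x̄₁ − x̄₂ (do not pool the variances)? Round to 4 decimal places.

2.6169

SE₁ = s₁/√n₁ = 11.8/√45 = 1.7590; SE₂ = 15.5/√64 = 1.9375.
Independent samples, unequal variances: SE_diff = √(SE₁² + SE₂²) = √(3.094081 + 3.75390625) = 2.6169.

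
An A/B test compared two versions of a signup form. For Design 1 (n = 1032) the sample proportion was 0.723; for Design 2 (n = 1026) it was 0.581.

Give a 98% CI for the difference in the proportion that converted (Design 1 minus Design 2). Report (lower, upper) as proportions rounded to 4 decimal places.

(0.0937, 0.1903)

SE₁ = √(p̂₁(1−p̂₁)/n₁) = √(0.7230·0.2770/1032) = 0.01393; SE₂ = √(0.5810·0.4190/1026) = 0.01540.
Independent samples: SE of the difference = √(SE₁² + SE₂²) = √(0.0001940449 + 0.00023716) = 0.02077.
z* for 98% confidence is 2.326, so the margin of error is 2.326 × 0.02077 = 0.04831.
Point estimate p̂₁ − p̂₂ = 0.7230 − 0.5810 = 0.1420.
0.1420 ± 0.04831 → (0.0937, 0.1903).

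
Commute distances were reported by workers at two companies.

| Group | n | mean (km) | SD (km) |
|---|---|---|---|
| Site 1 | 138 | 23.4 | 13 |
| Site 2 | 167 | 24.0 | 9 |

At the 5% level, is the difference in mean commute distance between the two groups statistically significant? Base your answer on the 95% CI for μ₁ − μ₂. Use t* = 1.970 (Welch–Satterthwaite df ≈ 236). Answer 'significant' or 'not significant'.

not significant

Standard errors of each mean: 13/√138 = 1.1066 and 9/√167 = 0.6964.
SE(x̄₁ − x̄₂) = √(1.1066² + 0.6964²) = 1.3075 for independent samples with unequal variances.
With t* = 1.970, the margin is 1.970 × 1.3075 = 2.5758.
x̄₁ − x̄₂ = 23.4 − 24.0 = -0.6000; the interval is -0.6000 ± 2.5758 = (-3.1758, 1.9758).
The interval (-3.1758, 1.9758) contains 0, so the difference is not significant.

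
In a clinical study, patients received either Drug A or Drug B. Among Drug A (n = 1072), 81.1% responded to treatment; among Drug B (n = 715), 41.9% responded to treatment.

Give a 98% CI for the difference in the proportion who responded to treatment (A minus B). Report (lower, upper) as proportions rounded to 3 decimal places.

The two standard errors are √(0.8110×0.1890/1072) = 0.01196 and √(0.4190×0.5810/715) = 0.01845.
Because the samples are independent, SE_diff = √(0.01196² + 0.01845²) = 0.02199.
Using z* = 2.326 for 98%, ME = 2.326 × 0.02199 = 0.05115.
p̂₁ − p̂₂ = 0.3920; interval 0.3920 ± 0.05115 gives (0.341, 0.443).

(0.341, 0.443)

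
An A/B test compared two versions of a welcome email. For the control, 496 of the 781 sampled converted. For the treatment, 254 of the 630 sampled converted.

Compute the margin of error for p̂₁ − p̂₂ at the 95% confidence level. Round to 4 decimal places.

First, p̂₁ = 496/781 = 0.6351; p̂₂ = 254/630 = 0.4032.
The two standard errors are √(0.6351×0.3649/781) = 0.01723 and √(0.4032×0.5968/630) = 0.01954.
Because the samples are independent, SE_diff = √(0.01723² + 0.01954²) = 0.02605.
Using z* = 1.960 for 95%, ME = 1.960 × 0.02605 = 0.05106.

0.0511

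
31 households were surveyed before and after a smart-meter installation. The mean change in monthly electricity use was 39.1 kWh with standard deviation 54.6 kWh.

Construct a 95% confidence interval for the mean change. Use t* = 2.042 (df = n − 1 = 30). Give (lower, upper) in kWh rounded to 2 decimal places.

This is a matched-pairs design, so SE = s_d/√n = 54.6/√31 = 9.8064.
Margin = 2.042 × 9.8064 = 20.0247; the interval is 39.1 ± 20.0247 = (19.08, 59.12).

(19.08, 59.12)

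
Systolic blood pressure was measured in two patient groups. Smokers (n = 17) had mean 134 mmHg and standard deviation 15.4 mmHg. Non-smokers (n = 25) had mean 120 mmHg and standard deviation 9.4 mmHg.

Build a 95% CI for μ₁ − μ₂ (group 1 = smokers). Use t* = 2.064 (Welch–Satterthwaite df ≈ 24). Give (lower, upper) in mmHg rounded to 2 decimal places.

Per-group SEs: s₁/√n₁ = 15.4/√17 = 3.7350, s₂/√n₂ = 9.4/√25 = 1.8800.
Unpooled SE of the difference: √(13.950225 + 3.5344) = 4.1815.
Margin of error = t* · SE = 2.064 × 4.1815 = 8.6306.
x̄₁ − x̄₂ = 134 − 120 = 14.0000.
CI: 14.0000 ± 8.6306 = (5.37, 22.63).

(5.37, 22.63)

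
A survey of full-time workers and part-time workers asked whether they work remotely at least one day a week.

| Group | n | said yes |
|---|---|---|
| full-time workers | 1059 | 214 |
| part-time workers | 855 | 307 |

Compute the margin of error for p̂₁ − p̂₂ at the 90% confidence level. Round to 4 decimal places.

Sample proportions: 214/1059 = 0.2021, 307/855 = 0.3591.
Each SE is √(p̂(1−p̂)/n): √(0.2021·0.7979/1059) = 0.01234 and √(0.3591·0.6409/855) = 0.01641.
SE(p̂₁ − p̂₂) = √(SE₁² + SE₂²) = √(0.0001522756 + 0.0002692881) = 0.02053, since the two samples are independent.
At 90% confidence z* = 1.645; margin = 1.645 × 0.02053 = 0.03377.

0.0338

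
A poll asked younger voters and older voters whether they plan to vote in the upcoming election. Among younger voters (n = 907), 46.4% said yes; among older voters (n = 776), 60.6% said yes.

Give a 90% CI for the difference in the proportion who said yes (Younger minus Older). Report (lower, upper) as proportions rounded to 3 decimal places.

(-0.182, -0.102)

The two standard errors are √(0.4640×0.5360/907) = 0.01656 and √(0.6060×0.3940/776) = 0.01754.
Because the samples are independent, SE_diff = √(0.01656² + 0.01754²) = 0.02412.
Using z* = 1.645 for 90%, ME = 1.645 × 0.02412 = 0.03968.
p̂₁ − p̂₂ = -0.1420; interval -0.1420 ± 0.03968 gives (-0.182, -0.102).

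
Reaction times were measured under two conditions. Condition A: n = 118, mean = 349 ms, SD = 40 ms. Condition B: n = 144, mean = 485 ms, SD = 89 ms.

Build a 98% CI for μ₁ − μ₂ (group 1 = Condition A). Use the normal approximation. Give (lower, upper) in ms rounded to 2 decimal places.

(-155.26, -116.74)

Standard errors of each mean: 40/√118 = 3.6823 and 89/√144 = 7.4167.
SE(x̄₁ − x̄₂) = √(3.6823² + 7.4167²) = 8.2805 for independent samples with unequal variances.
With z* = 2.326, the margin is 2.326 × 8.2805 = 19.2604.
x̄₁ − x̄₂ = 349 − 485 = -136.0000; the interval is -136.0000 ± 19.2604 = (-155.26, -116.74).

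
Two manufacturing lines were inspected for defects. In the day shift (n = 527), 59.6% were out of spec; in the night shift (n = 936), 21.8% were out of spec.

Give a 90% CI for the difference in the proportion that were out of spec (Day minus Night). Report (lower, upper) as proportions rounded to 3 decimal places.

The two standard errors are √(0.5960×0.4040/527) = 0.02138 and √(0.2180×0.7820/936) = 0.01350.
Because the samples are independent, SE_diff = √(0.02138² + 0.01350²) = 0.02529.
Using z* = 1.645 for 90%, ME = 1.645 × 0.02529 = 0.04160.
p̂₁ − p̂₂ = 0.3780; interval 0.3780 ± 0.04160 gives (0.336, 0.420).

(0.336, 0.420)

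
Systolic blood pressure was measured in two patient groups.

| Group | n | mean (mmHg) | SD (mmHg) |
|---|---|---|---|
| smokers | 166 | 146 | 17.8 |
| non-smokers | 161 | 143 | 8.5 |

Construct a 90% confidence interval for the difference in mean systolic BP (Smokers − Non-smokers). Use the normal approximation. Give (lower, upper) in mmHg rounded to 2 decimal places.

(0.47, 5.53)

Per-group SEs: s₁/√n₁ = 17.8/√166 = 1.3815, s₂/√n₂ = 8.5/√161 = 0.6699.
Unpooled SE of the difference: √(1.90854225 + 0.44876601) = 1.5354.
Margin of error = z* · SE = 1.645 × 1.5354 = 2.5257.
x̄₁ − x̄₂ = 146 − 143 = 3.0000.
CI: 3.0000 ± 2.5257 = (0.47, 5.53).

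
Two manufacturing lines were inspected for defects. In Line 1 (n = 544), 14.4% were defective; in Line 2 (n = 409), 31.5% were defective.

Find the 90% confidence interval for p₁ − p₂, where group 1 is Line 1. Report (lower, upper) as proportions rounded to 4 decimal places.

(-0.2162, -0.1258)

SE₁ = √(p̂₁(1−p̂₁)/n₁) = √(0.1440·0.8560/544) = 0.01505; SE₂ = √(0.3150·0.6850/409) = 0.02297.
Independent samples: SE of the difference = √(SE₁² + SE₂²) = √(0.0002265025 + 0.0005276209) = 0.02746.
z* for 90% confidence is 1.645, so the margin of error is 1.645 × 0.02746 = 0.04517.
Point estimate p̂₁ − p̂₂ = 0.1440 − 0.3150 = -0.1710.
-0.1710 ± 0.04517 → (-0.2162, -0.1258).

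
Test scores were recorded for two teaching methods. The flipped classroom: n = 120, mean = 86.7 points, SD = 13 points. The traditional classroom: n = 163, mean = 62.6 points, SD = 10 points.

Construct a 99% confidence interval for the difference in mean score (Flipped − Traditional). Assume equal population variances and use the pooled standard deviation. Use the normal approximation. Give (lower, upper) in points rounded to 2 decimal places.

(20.58, 27.62)

Pooled variance s_p² = [119·13² + 162·10²] / (120+163−2) = 129.2206, so s_p = 11.3675.
SE_diff = s_p·√(1/n₁ + 1/n₂) = 11.3675·√(1/120 + 1/163) = 1.3673.
z* = 2.576; margin = 2.576 × 1.3673 = 3.5222.
Difference = 86.7 − 62.6 = 24.1000.
24.1000 ± 3.5222 → (20.58, 27.62).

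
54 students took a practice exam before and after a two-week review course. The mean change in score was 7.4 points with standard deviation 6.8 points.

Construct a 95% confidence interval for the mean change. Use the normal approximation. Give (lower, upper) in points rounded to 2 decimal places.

Paired design: SE = s_d/√n = 6.8/√54 = 0.9254.
z* = 1.960; margin of error = 1.960 × 0.9254 = 1.8138.
7.4 ± 1.8138 → (5.59, 9.21).

(5.59, 9.21)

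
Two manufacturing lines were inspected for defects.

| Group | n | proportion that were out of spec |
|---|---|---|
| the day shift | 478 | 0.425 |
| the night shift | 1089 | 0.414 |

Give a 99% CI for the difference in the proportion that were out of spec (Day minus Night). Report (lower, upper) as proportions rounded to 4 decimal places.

(-0.0588, 0.0808)

SE₁ = √(p̂₁(1−p̂₁)/n₁) = √(0.4250·0.5750/478) = 0.02261; SE₂ = √(0.4140·0.5860/1089) = 0.01493.
Independent samples: SE of the difference = √(SE₁² + SE₂²) = √(0.0005112121 + 0.0002229049) = 0.02709.
z* for 99% confidence is 2.576, so the margin of error is 2.576 × 0.02709 = 0.06978.
Point estimate p̂₁ − p̂₂ = 0.4250 − 0.4140 = 0.0110.
0.0110 ± 0.06978 → (-0.0588, 0.0808).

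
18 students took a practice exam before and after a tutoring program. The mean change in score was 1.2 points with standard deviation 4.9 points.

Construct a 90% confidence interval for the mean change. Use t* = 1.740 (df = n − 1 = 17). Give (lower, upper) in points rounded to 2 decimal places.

Paired design: SE = s_d/√n = 4.9/√18 = 1.1549.
t* = 1.740; margin of error = 1.740 × 1.1549 = 2.0095.
1.2 ± 2.0095 → (-0.81, 3.21).

(-0.81, 3.21)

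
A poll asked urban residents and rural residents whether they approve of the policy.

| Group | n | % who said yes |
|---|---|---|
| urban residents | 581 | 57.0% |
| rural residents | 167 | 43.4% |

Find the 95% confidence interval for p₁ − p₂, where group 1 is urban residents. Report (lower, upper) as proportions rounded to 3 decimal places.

(0.051, 0.221)

Each SE is √(p̂(1−p̂)/n): √(0.5700·0.4300/581) = 0.02054 and √(0.4340·0.5660/167) = 0.03835.
SE(p̂₁ − p̂₂) = √(SE₁² + SE₂²) = √(0.0004218916 + 0.0014707225) = 0.04350, since the two samples are independent.
At 95% confidence z* = 1.960; margin = 1.960 × 0.04350 = 0.08526.
The difference is 0.5700 − 0.4340 = 0.1360, so the interval is 0.1360 ± 0.08526 = (0.051, 0.221).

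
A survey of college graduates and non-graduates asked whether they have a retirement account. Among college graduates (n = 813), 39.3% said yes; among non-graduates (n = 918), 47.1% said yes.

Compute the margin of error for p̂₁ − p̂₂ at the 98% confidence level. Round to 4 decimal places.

0.0553

The two standard errors are √(0.3930×0.6070/813) = 0.01713 and √(0.4710×0.5290/918) = 0.01647.
Because the samples are independent, SE_diff = √(0.01713² + 0.01647²) = 0.02376.
Using z* = 2.326 for 98%, ME = 2.326 × 0.02376 = 0.05527.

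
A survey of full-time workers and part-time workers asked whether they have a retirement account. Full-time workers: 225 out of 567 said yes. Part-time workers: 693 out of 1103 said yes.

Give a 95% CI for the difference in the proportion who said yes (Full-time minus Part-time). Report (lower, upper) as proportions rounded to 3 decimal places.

(-0.281, -0.182)

p̂₁ = 225/567 = 0.3968 and p̂₂ = 693/1103 = 0.6283.
SE₁ = √(p̂₁(1−p̂₁)/n₁) = √(0.3968·0.6032/567) = 0.02055; SE₂ = √(0.6283·0.3717/1103) = 0.01455.
Independent samples: SE of the difference = √(SE₁² + SE₂²) = √(0.0004223025 + 0.0002117025) = 0.02518.
z* for 95% confidence is 1.960, so the margin of error is 1.960 × 0.02518 = 0.04935.
Point estimate p̂₁ − p̂₂ = 0.3968 − 0.6283 = -0.2315.
-0.2315 ± 0.04935 → (-0.281, -0.182).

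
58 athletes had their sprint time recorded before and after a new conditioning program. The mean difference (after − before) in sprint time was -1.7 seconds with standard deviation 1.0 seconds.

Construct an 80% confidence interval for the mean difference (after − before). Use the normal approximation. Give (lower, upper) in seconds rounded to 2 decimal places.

(-1.87, -1.53)

Paired design: SE = s_d/√n = 1.0/√58 = 0.1313.
z* = 1.282; margin of error = 1.282 × 0.1313 = 0.1683.
-1.7 ± 0.1683 → (-1.87, -1.53).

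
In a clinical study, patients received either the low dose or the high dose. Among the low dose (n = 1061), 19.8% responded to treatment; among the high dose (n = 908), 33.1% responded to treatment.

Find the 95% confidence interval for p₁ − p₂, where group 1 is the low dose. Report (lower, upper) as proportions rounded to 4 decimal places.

(-0.1719, -0.0941)

Each SE is √(p̂(1−p̂)/n): √(0.1980·0.8020/1061) = 0.01223 and √(0.3310·0.6690/908) = 0.01562.
SE(p̂₁ − p̂₂) = √(SE₁² + SE₂²) = √(0.0001495729 + 0.0002439844) = 0.01984, since the two samples are independent.
At 95% confidence z* = 1.960; margin = 1.960 × 0.01984 = 0.03889.
The difference is 0.1980 − 0.3310 = -0.1330, so the interval is -0.1330 ± 0.03889 = (-0.1719, -0.0941).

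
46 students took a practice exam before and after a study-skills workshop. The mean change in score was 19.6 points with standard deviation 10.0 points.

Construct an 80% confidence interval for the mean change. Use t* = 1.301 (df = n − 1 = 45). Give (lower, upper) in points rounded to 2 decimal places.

(17.68, 21.52)

This is a matched-pairs design, so SE = s_d/√n = 10.0/√46 = 1.4744.
Margin = 1.301 × 1.4744 = 1.9182; the interval is 19.6 ± 1.9182 = (17.68, 21.52).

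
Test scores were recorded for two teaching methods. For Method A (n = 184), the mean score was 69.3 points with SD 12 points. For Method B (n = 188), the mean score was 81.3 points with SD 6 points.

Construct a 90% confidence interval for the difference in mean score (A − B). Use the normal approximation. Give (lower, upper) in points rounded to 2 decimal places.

Per-group SEs: s₁/√n₁ = 12/√184 = 0.8847, s₂/√n₂ = 6/√188 = 0.4376.
Unpooled SE of the difference: √(0.78269409 + 0.19149376) = 0.9870.
Margin of error = z* · SE = 1.645 × 0.9870 = 1.6236.
x̄₁ − x̄₂ = 69.3 − 81.3 = -12.0000.
CI: -12.0000 ± 1.6236 = (-13.62, -10.38).

(-13.62, -10.38)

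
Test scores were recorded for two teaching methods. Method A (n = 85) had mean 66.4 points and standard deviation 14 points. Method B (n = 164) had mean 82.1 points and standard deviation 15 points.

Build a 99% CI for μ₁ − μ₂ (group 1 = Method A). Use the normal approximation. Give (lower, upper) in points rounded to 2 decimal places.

SE₁ = s₁/√n₁ = 14/√85 = 1.5185; SE₂ = 15/√164 = 1.1713.
Independent samples, unequal variances: SE_diff = √(SE₁² + SE₂²) = √(2.30584225 + 1.37194369) = 1.9178.
z* = 2.576, so margin of error = 2.576 × 1.9178 = 4.9403.
Difference in means = 66.4 − 82.1 = -15.7000.
-15.7000 ± 4.9403 → (-20.64, -10.76).

(-20.64, -10.76)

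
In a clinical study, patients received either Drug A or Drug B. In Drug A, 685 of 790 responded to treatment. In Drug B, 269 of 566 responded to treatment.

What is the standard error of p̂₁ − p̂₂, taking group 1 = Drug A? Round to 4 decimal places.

First, p̂₁ = 685/790 = 0.8671; p̂₂ = 269/566 = 0.4753.
The two standard errors are √(0.8671×0.1329/790) = 0.01208 and √(0.4753×0.5247/566) = 0.02099.
Because the samples are independent, SE_diff = √(0.01208² + 0.02099²) = 0.02422.

0.0242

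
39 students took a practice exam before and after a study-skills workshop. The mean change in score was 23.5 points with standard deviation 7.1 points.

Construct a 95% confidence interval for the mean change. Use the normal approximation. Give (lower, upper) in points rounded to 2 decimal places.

(21.27, 25.73)

Paired design: SE = s_d/√n = 7.1/√39 = 1.1369.
z* = 1.960; margin of error = 1.960 × 1.1369 = 2.2283.
23.5 ± 2.2283 → (21.27, 25.73).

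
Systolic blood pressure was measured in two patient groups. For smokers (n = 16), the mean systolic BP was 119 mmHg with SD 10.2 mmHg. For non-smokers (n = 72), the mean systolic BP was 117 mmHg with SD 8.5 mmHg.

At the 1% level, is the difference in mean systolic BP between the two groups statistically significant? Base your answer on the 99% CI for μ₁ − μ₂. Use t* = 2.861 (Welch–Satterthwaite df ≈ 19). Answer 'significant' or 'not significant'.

not significant

SE₁ = s₁/√n₁ = 10.2/√16 = 2.5500; SE₂ = 8.5/√72 = 1.0017.
Independent samples, unequal variances: SE_diff = √(SE₁² + SE₂²) = √(6.5025 + 1.00340289) = 2.7397.
t* = 2.861, so margin of error = 2.861 × 2.7397 = 7.8383.
Difference in means = 119 − 117 = 2.0000.
2.0000 ± 7.8383 → (-5.8383, 9.8383).
The interval (-5.8383, 9.8383) contains 0, so the difference is not significant.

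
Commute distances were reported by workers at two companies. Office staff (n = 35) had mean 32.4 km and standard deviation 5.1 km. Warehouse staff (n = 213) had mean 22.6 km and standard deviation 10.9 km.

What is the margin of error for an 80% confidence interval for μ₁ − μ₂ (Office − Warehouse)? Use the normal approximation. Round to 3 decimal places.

1.462

SE₁ = s₁/√n₁ = 5.1/√35 = 0.8621; SE₂ = 10.9/√213 = 0.7469.
Independent samples, unequal variances: SE_diff = √(SE₁² + SE₂²) = √(0.74321641 + 0.55785961) = 1.1406.
z* = 1.282, so margin of error = 1.282 × 1.1406 = 1.4622.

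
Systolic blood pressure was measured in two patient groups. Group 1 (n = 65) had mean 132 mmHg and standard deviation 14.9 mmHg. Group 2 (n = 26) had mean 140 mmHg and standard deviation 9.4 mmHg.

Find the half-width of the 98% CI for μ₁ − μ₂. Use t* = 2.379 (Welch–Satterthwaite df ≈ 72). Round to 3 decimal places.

Per-group SEs: s₁/√n₁ = 14.9/√65 = 1.8481, s₂/√n₂ = 9.4/√26 = 1.8435.
Unpooled SE of the difference: √(3.41547361 + 3.39849225) = 2.6104.
Margin of error = t* · SE = 2.379 × 2.6104 = 6.2101.

6.210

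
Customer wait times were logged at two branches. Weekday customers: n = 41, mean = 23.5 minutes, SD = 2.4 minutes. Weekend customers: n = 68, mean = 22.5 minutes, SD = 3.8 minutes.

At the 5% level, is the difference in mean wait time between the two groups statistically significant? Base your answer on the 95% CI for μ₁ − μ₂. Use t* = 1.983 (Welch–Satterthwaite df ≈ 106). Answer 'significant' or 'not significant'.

not significant

SE₁ = s₁/√n₁ = 2.4/√41 = 0.3748; SE₂ = 3.8/√68 = 0.4608.
Independent samples, unequal variances: SE_diff = √(SE₁² + SE₂²) = √(0.14047504 + 0.21233664) = 0.5940.
t* = 1.983, so margin of error = 1.983 × 0.5940 = 1.1779.
Difference in means = 23.5 − 22.5 = 1.0000.
1.0000 ± 1.1779 → (-0.1779, 2.1779).
The interval (-0.1779, 2.1779) contains 0, so the difference is not significant.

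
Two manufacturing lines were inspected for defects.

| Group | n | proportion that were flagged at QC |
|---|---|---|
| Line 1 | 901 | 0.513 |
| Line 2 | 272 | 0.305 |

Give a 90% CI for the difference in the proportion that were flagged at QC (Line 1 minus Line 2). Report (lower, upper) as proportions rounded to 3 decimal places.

Each SE is √(p̂(1−p̂)/n): √(0.5130·0.4870/901) = 0.01665 and √(0.3050·0.6950/272) = 0.02792.
SE(p̂₁ − p̂₂) = √(SE₁² + SE₂²) = √(0.0002772225 + 0.0007795264) = 0.03251, since the two samples are independent.
At 90% confidence z* = 1.645; margin = 1.645 × 0.03251 = 0.05348.
The difference is 0.5130 − 0.3050 = 0.2080, so the interval is 0.2080 ± 0.05348 = (0.155, 0.261).

(0.155, 0.261)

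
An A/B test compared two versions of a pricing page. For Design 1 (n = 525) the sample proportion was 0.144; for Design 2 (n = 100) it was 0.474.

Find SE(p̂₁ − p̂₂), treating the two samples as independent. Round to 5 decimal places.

SE₁ = √(p̂₁(1−p̂₁)/n₁) = √(0.1440·0.8560/525) = 0.01532; SE₂ = √(0.4740·0.5260/100) = 0.04993.
Independent samples: SE of the difference = √(SE₁² + SE₂²) = √(0.0002347024 + 0.0024930049) = 0.05223.

0.05223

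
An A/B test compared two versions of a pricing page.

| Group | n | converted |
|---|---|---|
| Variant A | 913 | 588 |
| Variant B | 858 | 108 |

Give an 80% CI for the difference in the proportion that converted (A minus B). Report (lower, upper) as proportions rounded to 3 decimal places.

(0.493, 0.543)

Sample proportions: 588/913 = 0.6440, 108/858 = 0.1259.
Each SE is √(p̂(1−p̂)/n): √(0.6440·0.3560/913) = 0.01585 and √(0.1259·0.8741/858) = 0.01133.
SE(p̂₁ − p̂₂) = √(SE₁² + SE₂²) = √(0.0002512225 + 0.0001283689) = 0.01948, since the two samples are independent.
At 80% confidence z* = 1.282; margin = 1.282 × 0.01948 = 0.02497.
The difference is 0.6440 − 0.1259 = 0.5181, so the interval is 0.5181 ± 0.02497 = (0.493, 0.543).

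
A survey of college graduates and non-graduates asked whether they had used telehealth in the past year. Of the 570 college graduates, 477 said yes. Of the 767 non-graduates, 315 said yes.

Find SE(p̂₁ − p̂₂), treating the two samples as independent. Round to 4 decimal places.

0.0236

First, p̂₁ = 477/570 = 0.8368; p̂₂ = 315/767 = 0.4107.
The two standard errors are √(0.8368×0.1632/570) = 0.01548 and √(0.4107×0.5893/767) = 0.01776.
Because the samples are independent, SE_diff = √(0.01548² + 0.01776²) = 0.02356.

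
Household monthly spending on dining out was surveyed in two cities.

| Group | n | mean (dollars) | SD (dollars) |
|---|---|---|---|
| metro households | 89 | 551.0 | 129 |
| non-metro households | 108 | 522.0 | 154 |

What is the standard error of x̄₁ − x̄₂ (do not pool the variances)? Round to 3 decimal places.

20.164

Per-group SEs: s₁/√n₁ = 129/√89 = 13.6740, s₂/√n₂ = 154/√108 = 14.8187.
Unpooled SE of the difference: √(186.978276 + 219.59386969) = 20.1636.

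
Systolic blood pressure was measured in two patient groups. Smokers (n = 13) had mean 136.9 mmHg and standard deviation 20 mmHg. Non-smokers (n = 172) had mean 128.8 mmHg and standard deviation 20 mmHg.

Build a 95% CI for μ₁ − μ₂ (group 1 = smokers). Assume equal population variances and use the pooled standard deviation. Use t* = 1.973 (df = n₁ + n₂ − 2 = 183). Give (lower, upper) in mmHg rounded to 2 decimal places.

(-3.25, 19.45)

s_p = √[((n₁−1)s₁² + (n₂−1)s₂²)/(n₁+n₂−2)] = √[(12·20² + 171·20²)/183] = 20.0000.
SE = 20.0000·√(1/13 + 1/172) = 5.7528.
With t* = 1.973, margin = 1.973 × 5.7528 = 11.3503.
x̄₁ − x̄₂ = 136.9 − 128.8 = 8.1000; interval 8.1000 ± 11.3503 = (-3.25, 19.45).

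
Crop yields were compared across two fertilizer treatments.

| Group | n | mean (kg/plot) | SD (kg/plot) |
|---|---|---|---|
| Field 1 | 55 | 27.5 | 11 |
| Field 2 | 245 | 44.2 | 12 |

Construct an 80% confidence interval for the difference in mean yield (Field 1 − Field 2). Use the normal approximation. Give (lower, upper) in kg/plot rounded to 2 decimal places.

(-18.84, -14.56)

Per-group SEs: s₁/√n₁ = 11/√55 = 1.4832, s₂/√n₂ = 12/√245 = 0.7667.
Unpooled SE of the difference: √(2.19988224 + 0.58782889) = 1.6696.
Margin of error = z* · SE = 1.282 × 1.6696 = 2.1404.
x̄₁ − x̄₂ = 27.5 − 44.2 = -16.7000.
CI: -16.7000 ± 2.1404 = (-18.84, -14.56).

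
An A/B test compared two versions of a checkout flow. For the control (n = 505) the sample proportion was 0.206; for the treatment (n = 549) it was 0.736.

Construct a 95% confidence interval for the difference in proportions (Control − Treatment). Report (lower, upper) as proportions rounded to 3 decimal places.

(-0.581, -0.479)

Each SE is √(p̂(1−p̂)/n): √(0.2060·0.7940/505) = 0.01800 and √(0.7360·0.2640/549) = 0.01881.
SE(p̂₁ − p̂₂) = √(SE₁² + SE₂²) = √(0.000324 + 0.0003538161) = 0.02603, since the two samples are independent.
At 95% confidence z* = 1.960; margin = 1.960 × 0.02603 = 0.05102.
The difference is 0.2060 − 0.7360 = -0.5300, so the interval is -0.5300 ± 0.05102 = (-0.581, -0.479).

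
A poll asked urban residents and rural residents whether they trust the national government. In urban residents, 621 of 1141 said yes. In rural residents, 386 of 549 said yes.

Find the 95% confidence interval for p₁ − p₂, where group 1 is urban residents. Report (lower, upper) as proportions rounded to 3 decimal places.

(-0.207, -0.111)

First, p̂₁ = 621/1141 = 0.5443; p̂₂ = 386/549 = 0.7031.
The two standard errors are √(0.5443×0.4557/1141) = 0.01474 and √(0.7031×0.2969/549) = 0.01950.
Because the samples are independent, SE_diff = √(0.01474² + 0.01950²) = 0.02444.
Using z* = 1.960 for 95%, ME = 1.960 × 0.02444 = 0.04790.
p̂₁ − p̂₂ = -0.1588; interval -0.1588 ± 0.04790 gives (-0.207, -0.111).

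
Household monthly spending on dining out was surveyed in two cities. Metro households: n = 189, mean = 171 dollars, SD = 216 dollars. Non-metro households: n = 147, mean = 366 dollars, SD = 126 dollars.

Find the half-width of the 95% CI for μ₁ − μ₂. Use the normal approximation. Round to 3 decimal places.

36.922

Standard errors of each mean: 216/√189 = 15.7117 and 126/√147 = 10.3923.
SE(x̄₁ − x̄₂) = √(15.7117² + 10.3923²) = 18.8377 for independent samples with unequal variances.
With z* = 1.960, the margin is 1.960 × 18.8377 = 36.9219.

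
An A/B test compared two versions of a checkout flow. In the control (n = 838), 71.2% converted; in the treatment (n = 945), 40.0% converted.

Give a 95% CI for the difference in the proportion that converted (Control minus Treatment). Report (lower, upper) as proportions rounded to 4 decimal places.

Each SE is √(p̂(1−p̂)/n): √(0.7120·0.2880/838) = 0.01564 and √(0.4000·0.6000/945) = 0.01594.
SE(p̂₁ − p̂₂) = √(SE₁² + SE₂²) = √(0.0002446096 + 0.0002540836) = 0.02233, since the two samples are independent.
At 95% confidence z* = 1.960; margin = 1.960 × 0.02233 = 0.04377.
The difference is 0.7120 − 0.4000 = 0.3120, so the interval is 0.3120 ± 0.04377 = (0.2682, 0.3558).

(0.2682, 0.3558)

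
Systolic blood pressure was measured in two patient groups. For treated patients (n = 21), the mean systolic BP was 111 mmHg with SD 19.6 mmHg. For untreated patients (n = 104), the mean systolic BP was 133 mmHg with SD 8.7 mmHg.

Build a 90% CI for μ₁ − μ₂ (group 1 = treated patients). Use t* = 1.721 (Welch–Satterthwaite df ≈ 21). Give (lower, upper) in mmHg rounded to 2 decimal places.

(-29.51, -14.49)

Per-group SEs: s₁/√n₁ = 19.6/√21 = 4.2771, s₂/√n₂ = 8.7/√104 = 0.8531.
Unpooled SE of the difference: √(18.29358441 + 0.72777961) = 4.3613.
Margin of error = t* · SE = 1.721 × 4.3613 = 7.5058.
x̄₁ − x̄₂ = 111 − 133 = -22.0000.
CI: -22.0000 ± 7.5058 = (-29.51, -14.49).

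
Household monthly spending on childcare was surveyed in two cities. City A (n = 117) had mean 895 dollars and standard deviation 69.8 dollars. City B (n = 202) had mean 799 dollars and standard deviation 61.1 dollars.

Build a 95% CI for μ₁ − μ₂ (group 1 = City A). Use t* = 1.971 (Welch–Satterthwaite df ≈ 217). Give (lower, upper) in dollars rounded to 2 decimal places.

Per-group SEs: s₁/√n₁ = 69.8/√117 = 6.4530, s₂/√n₂ = 61.1/√202 = 4.2990.
Unpooled SE of the difference: √(41.641209 + 18.481401) = 7.7539.
Margin of error = t* · SE = 1.971 × 7.7539 = 15.2829.
x̄₁ − x̄₂ = 895 − 799 = 96.0000.
CI: 96.0000 ± 15.2829 = (80.72, 111.28).

(80.72, 111.28)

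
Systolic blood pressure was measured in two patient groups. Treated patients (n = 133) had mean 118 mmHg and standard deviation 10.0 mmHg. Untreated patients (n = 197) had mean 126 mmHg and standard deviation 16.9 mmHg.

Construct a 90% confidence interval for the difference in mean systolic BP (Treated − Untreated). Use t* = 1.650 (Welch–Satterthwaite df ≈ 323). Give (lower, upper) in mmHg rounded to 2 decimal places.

Per-group SEs: s₁/√n₁ = 10.0/√133 = 0.8671, s₂/√n₂ = 16.9/√197 = 1.2041.
Unpooled SE of the difference: √(0.75186241 + 1.44985681) = 1.4838.
Margin of error = t* · SE = 1.650 × 1.4838 = 2.4483.
x̄₁ − x̄₂ = 118 − 126 = -8.0000.
CI: -8.0000 ± 2.4483 = (-10.45, -5.55).

(-10.45, -5.55)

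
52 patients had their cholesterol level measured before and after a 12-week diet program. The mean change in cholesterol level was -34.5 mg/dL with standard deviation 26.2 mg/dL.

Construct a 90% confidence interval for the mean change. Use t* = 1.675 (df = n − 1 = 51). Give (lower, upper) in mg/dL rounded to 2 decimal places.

(-40.59, -28.41)

This is a matched-pairs design, so SE = s_d/√n = 26.2/√52 = 3.6333.
Margin = 1.675 × 3.6333 = 6.0858; the interval is -34.5 ± 6.0858 = (-40.59, -28.41).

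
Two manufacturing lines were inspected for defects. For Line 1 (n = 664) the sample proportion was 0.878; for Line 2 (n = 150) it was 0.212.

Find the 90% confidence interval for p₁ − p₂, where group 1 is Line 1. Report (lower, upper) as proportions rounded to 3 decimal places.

The two standard errors are √(0.8780×0.1220/664) = 0.01270 and √(0.2120×0.7880/150) = 0.03337.
Because the samples are independent, SE_diff = √(0.01270² + 0.03337²) = 0.03570.
Using z* = 1.645 for 90%, ME = 1.645 × 0.03570 = 0.05873.
p̂₁ − p̂₂ = 0.6660; interval 0.6660 ± 0.05873 gives (0.607, 0.725).

(0.607, 0.725)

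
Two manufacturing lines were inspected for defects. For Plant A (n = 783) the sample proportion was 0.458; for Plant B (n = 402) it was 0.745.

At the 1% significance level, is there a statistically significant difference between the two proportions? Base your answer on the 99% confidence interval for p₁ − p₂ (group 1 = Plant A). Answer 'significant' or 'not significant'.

SE₁ = √(p̂₁(1−p̂₁)/n₁) = √(0.4580·0.5420/783) = 0.01781; SE₂ = √(0.7450·0.2550/402) = 0.02174.
Independent samples: SE of the difference = √(SE₁² + SE₂²) = √(0.0003171961 + 0.0004726276) = 0.02810.
z* for 99% confidence is 2.576, so the margin of error is 2.576 × 0.02810 = 0.07239.
Point estimate p̂₁ − p̂₂ = 0.4580 − 0.7450 = -0.2870.
-0.2870 ± 0.07239 → (-0.35939, -0.21461).
The interval (-0.35939, -0.21461) does not contain 0, so the difference is significant.

significant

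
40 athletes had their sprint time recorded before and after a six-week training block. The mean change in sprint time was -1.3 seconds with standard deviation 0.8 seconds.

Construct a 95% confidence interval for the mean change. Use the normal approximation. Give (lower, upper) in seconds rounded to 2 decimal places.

(-1.55, -1.05)

Paired design: SE = s_d/√n = 0.8/√40 = 0.1265.
z* = 1.960; margin of error = 1.960 × 0.1265 = 0.2479.
-1.3 ± 0.2479 → (-1.55, -1.05).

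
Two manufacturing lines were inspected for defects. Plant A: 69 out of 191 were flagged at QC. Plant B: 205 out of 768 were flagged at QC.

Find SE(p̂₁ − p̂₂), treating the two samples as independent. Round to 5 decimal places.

0.03825

First, p̂₁ = 69/191 = 0.3613; p̂₂ = 205/768 = 0.2669.
The two standard errors are √(0.3613×0.6387/191) = 0.03476 and √(0.2669×0.7331/768) = 0.01596.
Because the samples are independent, SE_diff = √(0.03476² + 0.01596²) = 0.03825.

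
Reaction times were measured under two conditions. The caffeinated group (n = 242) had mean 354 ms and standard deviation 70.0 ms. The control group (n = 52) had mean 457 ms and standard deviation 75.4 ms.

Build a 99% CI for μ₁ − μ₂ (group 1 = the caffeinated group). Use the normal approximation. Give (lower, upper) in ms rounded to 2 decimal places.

Per-group SEs: s₁/√n₁ = 70.0/√242 = 4.4998, s₂/√n₂ = 75.4/√52 = 10.4561.
Unpooled SE of the difference: √(20.24820004 + 109.33002721) = 11.3832.
Margin of error = z* · SE = 2.576 × 11.3832 = 29.3231.
x̄₁ − x̄₂ = 354 − 457 = -103.0000.
CI: -103.0000 ± 29.3231 = (-132.32, -73.68).

(-132.32, -73.68)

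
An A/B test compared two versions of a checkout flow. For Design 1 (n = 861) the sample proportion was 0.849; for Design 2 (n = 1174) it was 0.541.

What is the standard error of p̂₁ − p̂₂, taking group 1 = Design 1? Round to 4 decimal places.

0.0190

SE₁ = √(p̂₁(1−p̂₁)/n₁) = √(0.8490·0.1510/861) = 0.01220; SE₂ = √(0.5410·0.4590/1174) = 0.01454.
Independent samples: SE of the difference = √(SE₁² + SE₂²) = √(0.00014884 + 0.0002114116) = 0.01898.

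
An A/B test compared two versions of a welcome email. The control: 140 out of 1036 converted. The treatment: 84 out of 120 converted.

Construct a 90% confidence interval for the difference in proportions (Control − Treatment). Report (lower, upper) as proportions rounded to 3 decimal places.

(-0.636, -0.494)

p̂₁ = 140/1036 = 0.1351 and p̂₂ = 84/120 = 0.7000.
SE₁ = √(p̂₁(1−p̂₁)/n₁) = √(0.1351·0.8649/1036) = 0.01062; SE₂ = √(0.7000·0.3000/120) = 0.04183.
Independent samples: SE of the difference = √(SE₁² + SE₂²) = √(0.0001127844 + 0.0017497489) = 0.04316.
z* for 90% confidence is 1.645, so the margin of error is 1.645 × 0.04316 = 0.07100.
Point estimate p̂₁ − p̂₂ = 0.1351 − 0.7000 = -0.5649.
-0.5649 ± 0.07100 → (-0.636, -0.494).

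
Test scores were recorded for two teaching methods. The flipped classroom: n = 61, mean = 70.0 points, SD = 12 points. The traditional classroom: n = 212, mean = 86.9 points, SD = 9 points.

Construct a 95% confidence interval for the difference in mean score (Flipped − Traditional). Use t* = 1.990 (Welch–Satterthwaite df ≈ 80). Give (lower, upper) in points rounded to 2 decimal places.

(-20.20, -13.60)

SE₁ = s₁/√n₁ = 12/√61 = 1.5364; SE₂ = 9/√212 = 0.6181.
Independent samples, unequal variances: SE_diff = √(SE₁² + SE₂²) = √(2.36052496 + 0.38204761) = 1.6561.
t* = 1.990, so margin of error = 1.990 × 1.6561 = 3.2956.
Difference in means = 70.0 − 86.9 = -16.9000.
-16.9000 ± 3.2956 → (-20.20, -13.60).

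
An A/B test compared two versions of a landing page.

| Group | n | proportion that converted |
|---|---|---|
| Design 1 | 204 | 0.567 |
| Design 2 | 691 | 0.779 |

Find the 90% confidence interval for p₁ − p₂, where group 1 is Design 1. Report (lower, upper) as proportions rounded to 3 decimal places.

SE₁ = √(p̂₁(1−p̂₁)/n₁) = √(0.5670·0.4330/204) = 0.03469; SE₂ = √(0.7790·0.2210/691) = 0.01578.
Independent samples: SE of the difference = √(SE₁² + SE₂²) = √(0.0012033961 + 0.0002490084) = 0.03811.
z* for 90% confidence is 1.645, so the margin of error is 1.645 × 0.03811 = 0.06269.
Point estimate p̂₁ − p̂₂ = 0.5670 − 0.7790 = -0.2120.
-0.2120 ± 0.06269 → (-0.275, -0.149).

(-0.275, -0.149)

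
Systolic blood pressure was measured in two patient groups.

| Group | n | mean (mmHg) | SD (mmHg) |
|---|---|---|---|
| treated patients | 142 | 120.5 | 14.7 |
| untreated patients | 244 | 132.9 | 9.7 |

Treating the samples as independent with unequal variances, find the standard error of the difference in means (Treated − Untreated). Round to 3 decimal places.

1.381

SE₁ = s₁/√n₁ = 14.7/√142 = 1.2336; SE₂ = 9.7/√244 = 0.6210.
Independent samples, unequal variances: SE_diff = √(SE₁² + SE₂²) = √(1.52176896 + 0.385641) = 1.3811.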